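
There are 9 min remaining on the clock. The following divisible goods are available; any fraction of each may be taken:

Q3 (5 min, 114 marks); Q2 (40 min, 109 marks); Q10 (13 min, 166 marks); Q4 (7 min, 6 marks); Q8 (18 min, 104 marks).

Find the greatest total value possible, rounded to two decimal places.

Take in order of value per unit:
- Q3 (114/5 per unit): all 5 → value 114, running total 114.00
- Q10 (166/13 per unit): 4 of 13 → value 4×166/13 = 51.0769, running total 165.08
Total 165.08.

165.08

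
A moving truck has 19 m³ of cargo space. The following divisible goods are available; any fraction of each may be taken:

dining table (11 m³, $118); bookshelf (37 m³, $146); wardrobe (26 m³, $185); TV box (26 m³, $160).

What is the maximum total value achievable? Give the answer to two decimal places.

Take in order of value per unit:
- dining table (118/11 per unit): all 11 → value 118, running total 118.00
- wardrobe (185/26 per unit): 8 of 26 → value 8×185/26 = 56.9231, running total 174.92
Total 174.92.

174.92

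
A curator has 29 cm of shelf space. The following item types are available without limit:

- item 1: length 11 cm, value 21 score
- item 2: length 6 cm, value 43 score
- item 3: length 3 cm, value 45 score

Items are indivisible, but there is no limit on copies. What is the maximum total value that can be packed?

Best value-per-unit is item 3 at 45/3, and filling with it alone uses length 9×3=27. No mix of the others beats 9×45 = 405.

405 score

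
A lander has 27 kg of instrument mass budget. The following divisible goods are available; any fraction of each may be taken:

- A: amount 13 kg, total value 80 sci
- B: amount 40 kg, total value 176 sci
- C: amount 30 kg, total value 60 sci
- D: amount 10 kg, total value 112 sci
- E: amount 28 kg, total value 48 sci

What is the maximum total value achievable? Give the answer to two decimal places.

Take in order of value per unit:
- D (112/10 per unit): all 10 → value 112, running total 112.00
- A (80/13 per unit): all 13 → value 80, running total 192.00
- B (176/40 per unit): 4 of 40 → value 4×176/40 = 17.6000, running total 209.60
Total 209.60.

209.60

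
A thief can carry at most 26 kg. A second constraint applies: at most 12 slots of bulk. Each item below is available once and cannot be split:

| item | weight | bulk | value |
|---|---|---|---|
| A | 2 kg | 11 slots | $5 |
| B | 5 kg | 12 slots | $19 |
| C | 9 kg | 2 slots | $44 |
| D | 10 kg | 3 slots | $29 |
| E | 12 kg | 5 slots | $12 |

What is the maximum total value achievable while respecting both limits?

$73

Feasible sets respecting both limits:
- C+D: weight 19, bulk 5, value 73
- C+E: weight 21, bulk 7, value 56
- C: weight 9, bulk 2, value 44
- D+E: weight 22, bulk 8, value 41
Best: $73.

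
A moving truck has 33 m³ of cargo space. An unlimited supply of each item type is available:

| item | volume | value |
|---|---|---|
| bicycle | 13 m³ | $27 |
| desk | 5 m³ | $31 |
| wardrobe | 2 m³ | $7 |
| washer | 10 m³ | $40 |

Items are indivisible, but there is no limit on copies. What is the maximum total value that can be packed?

Best value-per-unit is desk at 31/5; filling with it alone gives 6×31 = 186.
Optimal mix: 6×desk + 1×wardrobe → volume 32, value 193.

$193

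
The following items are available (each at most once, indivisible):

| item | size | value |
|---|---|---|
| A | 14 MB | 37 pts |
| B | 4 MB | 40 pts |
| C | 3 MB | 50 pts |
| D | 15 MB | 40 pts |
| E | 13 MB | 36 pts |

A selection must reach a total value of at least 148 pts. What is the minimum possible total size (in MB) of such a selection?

34

Subsets with value ≥ 148, sorted by total size:
- A+B+C+E: size 34, value 163
- B+C+D+E: size 35, value 166
Minimum size: 34 MB.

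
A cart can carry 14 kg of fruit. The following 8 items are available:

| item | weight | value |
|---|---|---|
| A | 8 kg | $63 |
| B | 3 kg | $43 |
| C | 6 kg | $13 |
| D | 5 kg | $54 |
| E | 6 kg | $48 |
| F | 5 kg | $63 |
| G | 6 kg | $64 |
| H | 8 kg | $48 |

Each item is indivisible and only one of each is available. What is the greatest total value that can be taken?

$170

This is a 0/1 knapsack; check combinations near the capacity.
- B+F+G: weight 3+5+6=14, value 43+63+64=170
- B+D+G: weight 3+5+6=14, value 43+54+64=161
- B+D+F: weight 3+5+5=13, value 43+54+63=160
- B+E+F: weight 3+6+5=14, value 43+48+63=154
Best: $170.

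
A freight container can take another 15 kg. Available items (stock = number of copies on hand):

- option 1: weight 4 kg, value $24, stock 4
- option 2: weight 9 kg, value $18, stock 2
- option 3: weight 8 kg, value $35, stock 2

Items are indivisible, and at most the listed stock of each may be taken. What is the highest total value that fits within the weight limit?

$72

Best selections within weight 15 and stock limits:
- 3×option 1: weight 12, value 72
- 1×option 1 + 1×option 3: weight 12, value 59
Best: $72.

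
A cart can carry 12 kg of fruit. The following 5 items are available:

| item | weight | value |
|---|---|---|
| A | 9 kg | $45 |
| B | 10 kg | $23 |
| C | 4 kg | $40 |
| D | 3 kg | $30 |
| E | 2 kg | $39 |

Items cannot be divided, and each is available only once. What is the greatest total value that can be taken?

Check high-value combinations within 12 kg:
- C+D+E: weight 4+3+2=9, value 40+30+39=109
- A+E: weight 9+2=11, value 45+39=84
- C+E: weight 4+2=6, value 40+39=79
- A+D: weight 9+3=12, value 45+30=75
Best: $109.

$109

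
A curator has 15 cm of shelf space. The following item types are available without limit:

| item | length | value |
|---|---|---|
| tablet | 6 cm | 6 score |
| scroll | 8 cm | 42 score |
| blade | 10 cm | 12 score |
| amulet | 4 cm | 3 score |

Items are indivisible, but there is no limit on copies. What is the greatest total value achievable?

Best value-per-unit is scroll at 42/8; filling with it alone gives 1×42 = 42.
Optimal mix: 1×tablet + 1×scroll → length 14, value 48.

48 score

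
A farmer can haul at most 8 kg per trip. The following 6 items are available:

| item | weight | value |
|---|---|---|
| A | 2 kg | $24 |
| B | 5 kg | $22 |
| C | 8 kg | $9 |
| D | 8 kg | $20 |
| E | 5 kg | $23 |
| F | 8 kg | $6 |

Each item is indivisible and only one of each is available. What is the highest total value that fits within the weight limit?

Check high-value combinations within 8 kg:
- A+E: weight 2+5=7, value 24+23=47
- A+B: weight 2+5=7, value 24+22=46
- A: weight 2, value 24
- E: weight 5, value 23
- B: weight 5, value 22
Best: $47.

$47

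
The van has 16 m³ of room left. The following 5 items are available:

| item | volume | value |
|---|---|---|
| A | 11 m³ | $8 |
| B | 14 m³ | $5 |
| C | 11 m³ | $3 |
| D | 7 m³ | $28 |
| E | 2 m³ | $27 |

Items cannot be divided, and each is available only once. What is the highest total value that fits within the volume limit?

Check high-value combinations within 16 m³:
- D+E: volume 7+2=9, value 28+27=55
- A+E: volume 11+2=13, value 8+27=35
- B+E: volume 14+2=16, value 5+27=32
- C+E: volume 11+2=13, value 3+27=30
- D: volume 7, value 28
Best: $55.

$55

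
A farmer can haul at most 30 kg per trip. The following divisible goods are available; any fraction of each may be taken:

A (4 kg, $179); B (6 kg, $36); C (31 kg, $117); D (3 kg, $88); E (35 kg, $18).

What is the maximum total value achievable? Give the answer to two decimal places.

367.16

Take in order of value per unit:
- A (179/4 per unit): all 4 → value 179, running total 179.00
- D (88/3 per unit): all 3 → value 88, running total 267.00
- B (36/6 per unit): all 6 → value 36, running total 303.00
- C (117/31 per unit): 17 of 31 → value 17×117/31 = 64.1613, running total 367.16
Total 367.16.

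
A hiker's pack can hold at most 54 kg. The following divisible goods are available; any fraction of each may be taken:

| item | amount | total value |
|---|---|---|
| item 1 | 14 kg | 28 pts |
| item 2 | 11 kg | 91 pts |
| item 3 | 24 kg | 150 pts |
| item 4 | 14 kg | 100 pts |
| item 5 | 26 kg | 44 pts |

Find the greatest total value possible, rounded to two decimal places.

351.00

Take in order of value per unit:
- item 2 (91/11 per unit): all 11 → value 91, running total 91.00
- item 4 (100/14 per unit): all 14 → value 100, running total 191.00
- item 3 (150/24 per unit): all 24 → value 150, running total 341.00
- item 1 (28/14 per unit): 5 of 14 → value 5×28/14 = 10.0000, running total 351.00
Total 351.00.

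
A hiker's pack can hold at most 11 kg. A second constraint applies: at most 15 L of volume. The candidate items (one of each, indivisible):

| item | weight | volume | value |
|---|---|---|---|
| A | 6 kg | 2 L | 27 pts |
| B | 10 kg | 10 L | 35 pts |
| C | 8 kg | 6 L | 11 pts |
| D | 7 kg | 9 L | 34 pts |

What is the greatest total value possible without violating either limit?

Feasible sets respecting both limits:
- B: weight 10, volume 10, value 35
- D: weight 7, volume 9, value 34
- A: weight 6, volume 2, value 27
Best: 35 pts.

35 pts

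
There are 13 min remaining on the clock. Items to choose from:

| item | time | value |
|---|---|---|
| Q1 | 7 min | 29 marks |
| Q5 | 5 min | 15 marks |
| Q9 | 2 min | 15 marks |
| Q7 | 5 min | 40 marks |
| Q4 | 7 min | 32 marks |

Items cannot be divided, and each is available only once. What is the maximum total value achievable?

Check high-value combinations within 13 min:
- Q7+Q4: time 5+7=12, value 40+32=72
- Q5+Q9+Q7: time 5+2+5=12, value 15+15+40=70
- Q1+Q7: time 7+5=12, value 29+40=69
- Q9+Q7: time 2+5=7, value 15+40=55
- Q5+Q7: time 5+5=10, value 15+40=55
Best: 72 marks.

72 marks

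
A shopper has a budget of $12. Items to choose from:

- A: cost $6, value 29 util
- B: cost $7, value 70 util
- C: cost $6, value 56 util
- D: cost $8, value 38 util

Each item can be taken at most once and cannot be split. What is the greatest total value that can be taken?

85 util

This is a 0/1 knapsack; check combinations near the capacity.
- A+C: cost 6+6=12, value 29+56=85
- B: cost 7, value 70
- C: cost 6, value 56
Best: 85 util.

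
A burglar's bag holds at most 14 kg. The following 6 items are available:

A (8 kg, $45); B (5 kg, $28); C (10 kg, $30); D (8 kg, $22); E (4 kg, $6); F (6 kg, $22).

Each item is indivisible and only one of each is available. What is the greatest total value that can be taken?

$73

Check high-value combinations within 14 kg:
- A+B: weight 8+5=13, value 45+28=73
- A+F: weight 8+6=14, value 45+22=67
- A+E: weight 8+4=12, value 45+6=51
- B+F: weight 5+6=11, value 28+22=50
Best: $73.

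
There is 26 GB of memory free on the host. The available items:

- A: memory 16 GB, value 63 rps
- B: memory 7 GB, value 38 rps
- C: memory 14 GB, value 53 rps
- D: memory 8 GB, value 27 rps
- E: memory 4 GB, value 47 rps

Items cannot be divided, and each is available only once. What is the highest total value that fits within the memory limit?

138 rps

Check high-value combinations within 26 GB:
- B+C+E: memory 7+14+4=25, value 38+53+47=138
- C+D+E: memory 14+8+4=26, value 53+27+47=127
- B+D+E: memory 7+8+4=19, value 38+27+47=112
Best: 138 rps.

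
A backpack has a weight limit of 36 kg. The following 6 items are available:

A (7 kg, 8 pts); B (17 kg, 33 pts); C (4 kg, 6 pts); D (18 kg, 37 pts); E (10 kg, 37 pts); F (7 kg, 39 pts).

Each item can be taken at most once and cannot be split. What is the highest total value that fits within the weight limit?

113 pts

This is a 0/1 knapsack; check combinations near the capacity.
- D+E+F: weight 18+10+7=35, value 37+37+39=113
- B+E+F: weight 17+10+7=34, value 33+37+39=109
- A+C+E+F: weight 7+4+10+7=28, value 8+6+37+39=90
- A+C+D+F: weight 7+4+18+7=36, value 8+6+37+39=90
Best: 113 pts.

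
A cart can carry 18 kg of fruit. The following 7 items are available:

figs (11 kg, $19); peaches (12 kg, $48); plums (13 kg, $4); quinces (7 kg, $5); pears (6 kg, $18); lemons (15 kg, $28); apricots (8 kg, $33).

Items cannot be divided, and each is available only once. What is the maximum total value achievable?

$66

Check high-value combinations within 18 kg:
- peaches+pears: weight 12+6=18, value 48+18=66
- pears+apricots: weight 6+8=14, value 18+33=51
- peaches: weight 12, value 48
Best: $66.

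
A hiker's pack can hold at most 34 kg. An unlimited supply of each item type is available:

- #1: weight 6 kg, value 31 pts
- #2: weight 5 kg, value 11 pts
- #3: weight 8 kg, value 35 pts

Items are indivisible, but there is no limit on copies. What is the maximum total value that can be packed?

Best value-per-unit is #1 at 31/6; filling with it alone gives 5×31 = 155.
Optimal mix: 3×#1 + 2×#3 → weight 34, value 163.

163 pts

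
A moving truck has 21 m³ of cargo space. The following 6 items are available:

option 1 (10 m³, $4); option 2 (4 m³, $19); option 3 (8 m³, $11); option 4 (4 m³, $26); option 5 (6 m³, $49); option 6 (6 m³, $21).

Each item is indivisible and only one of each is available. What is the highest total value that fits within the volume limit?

Check high-value combinations within 21 m³:
- option 2+option 4+option 5+option 6: volume 4+4+6+6=20, value 19+26+49+21=115
- option 4+option 5+option 6: volume 4+6+6=16, value 26+49+21=96
- option 2+option 4+option 5: volume 4+4+6=14, value 19+26+49=94
Best: $115.

$115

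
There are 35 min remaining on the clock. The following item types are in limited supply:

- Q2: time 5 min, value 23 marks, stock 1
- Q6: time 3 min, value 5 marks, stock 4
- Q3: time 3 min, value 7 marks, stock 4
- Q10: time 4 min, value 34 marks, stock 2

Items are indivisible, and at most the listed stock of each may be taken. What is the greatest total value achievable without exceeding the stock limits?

134 marks

Best selections within time 35 and stock limits:
- 1×Q2 + 3×Q6 + 4×Q3 + 2×Q10: time 34, value 134
- 1×Q2 + 4×Q6 + 3×Q3 + 2×Q10: time 34, value 132
Best: 134 marks.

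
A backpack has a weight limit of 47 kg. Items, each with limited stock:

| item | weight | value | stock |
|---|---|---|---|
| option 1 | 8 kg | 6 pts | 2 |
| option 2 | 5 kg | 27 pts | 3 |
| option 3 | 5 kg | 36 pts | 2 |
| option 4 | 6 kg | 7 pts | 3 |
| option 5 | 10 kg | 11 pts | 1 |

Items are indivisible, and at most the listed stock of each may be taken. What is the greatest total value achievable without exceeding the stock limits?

Top feasible selections:
- 3×option 2 + 2×option 3 + 2×option 4 + 1×option 5: weight 47, value 178
- 3×option 2 + 2×option 3 + 3×option 4: weight 43, value 174
Best: 178 pts.

178 pts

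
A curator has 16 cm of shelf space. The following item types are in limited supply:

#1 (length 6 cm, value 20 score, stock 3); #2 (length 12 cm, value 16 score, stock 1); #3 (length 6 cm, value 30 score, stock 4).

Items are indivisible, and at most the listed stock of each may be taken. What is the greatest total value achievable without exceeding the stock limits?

60 score

Top feasible selections:
- 2×#3: length 12, value 60
- 1×#1 + 1×#3: length 12, value 50
- 2×#1: length 12, value 40
Best: 60 score.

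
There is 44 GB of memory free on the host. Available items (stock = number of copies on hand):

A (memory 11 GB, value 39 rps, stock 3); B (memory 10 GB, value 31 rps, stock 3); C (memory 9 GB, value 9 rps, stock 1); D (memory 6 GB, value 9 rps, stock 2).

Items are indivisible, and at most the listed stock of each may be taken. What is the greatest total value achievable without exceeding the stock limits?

Top feasible selections:
- 3×A + 1×B: memory 43, value 148
- 2×A + 2×B: memory 42, value 140
- 1×A + 3×B: memory 41, value 132
- 2×A + 1×B + 2×D: memory 44, value 127
Best: 148 rps.

148 rps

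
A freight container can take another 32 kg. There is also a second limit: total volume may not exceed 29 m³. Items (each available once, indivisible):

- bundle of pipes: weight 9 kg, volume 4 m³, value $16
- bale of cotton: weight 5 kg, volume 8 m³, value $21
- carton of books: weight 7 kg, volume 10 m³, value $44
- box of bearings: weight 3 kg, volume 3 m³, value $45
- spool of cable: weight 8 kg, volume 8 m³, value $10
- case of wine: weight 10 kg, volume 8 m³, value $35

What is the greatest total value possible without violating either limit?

$145

Feasible sets respecting both limits:
- bale of cotton+carton of books+box of bearings+case of wine: weight 25, volume 29, value 145
- bundle of pipes+carton of books+box of bearings+case of wine: weight 29, volume 25, value 140
- carton of books+box of bearings+spool of cable+case of wine: weight 28, volume 29, value 134
- bundle of pipes+bale of cotton+carton of books+box of bearings: weight 24, volume 25, value 126
Best: $145.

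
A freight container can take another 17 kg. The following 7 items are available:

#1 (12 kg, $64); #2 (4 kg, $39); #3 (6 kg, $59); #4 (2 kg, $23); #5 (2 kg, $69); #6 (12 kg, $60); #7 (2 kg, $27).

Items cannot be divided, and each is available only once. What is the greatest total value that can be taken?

$217

Check high-value combinations within 17 kg:
- #2+#3+#4+#5+#7: weight 4+6+2+2+2=16, value 39+59+23+69+27=217
- #2+#3+#5+#7: weight 4+6+2+2=14, value 39+59+69+27=194
- #2+#3+#4+#5: weight 4+6+2+2=14, value 39+59+23+69=190
Best: $217.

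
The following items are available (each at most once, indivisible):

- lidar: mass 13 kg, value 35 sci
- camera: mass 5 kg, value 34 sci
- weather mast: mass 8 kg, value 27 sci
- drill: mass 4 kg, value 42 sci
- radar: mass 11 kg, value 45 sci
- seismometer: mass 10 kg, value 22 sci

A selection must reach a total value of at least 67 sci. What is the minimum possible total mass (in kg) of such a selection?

Subsets with value ≥ 67, sorted by total mass:
- camera+drill: mass 9, value 76
- weather mast+drill: mass 12, value 69
Minimum mass: 9 kg.

9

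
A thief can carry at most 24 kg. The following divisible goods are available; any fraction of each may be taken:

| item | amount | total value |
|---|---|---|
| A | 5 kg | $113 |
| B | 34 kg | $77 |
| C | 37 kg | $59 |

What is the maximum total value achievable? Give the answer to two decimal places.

156.03

Take in order of value per unit:
- A (113/5 per unit): all 5 → value 113, running total 113.00
- B (77/34 per unit): 19 of 34 → value 19×77/34 = 43.0294, running total 156.03
Total 156.03.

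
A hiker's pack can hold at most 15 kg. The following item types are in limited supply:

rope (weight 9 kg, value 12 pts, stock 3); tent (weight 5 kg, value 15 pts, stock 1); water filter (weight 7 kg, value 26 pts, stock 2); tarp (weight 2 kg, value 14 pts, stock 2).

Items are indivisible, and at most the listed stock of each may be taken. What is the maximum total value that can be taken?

55 pts

Top feasible selections:
- 1×tent + 1×water filter + 1×tarp: weight 14, value 55
- 1×water filter + 2×tarp: weight 11, value 54
- 2×water filter: weight 14, value 52
Best: 55 pts.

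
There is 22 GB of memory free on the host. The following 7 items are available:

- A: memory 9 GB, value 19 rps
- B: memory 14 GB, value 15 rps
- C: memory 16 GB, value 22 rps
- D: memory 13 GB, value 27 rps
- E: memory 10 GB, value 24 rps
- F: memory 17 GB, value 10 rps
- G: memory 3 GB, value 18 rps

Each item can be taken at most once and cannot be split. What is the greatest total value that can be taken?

61 rps

Check high-value combinations within 22 GB:
- A+E+G: memory 9+10+3=22, value 19+24+18=61
- A+D: memory 9+13=22, value 19+27=46
- D+G: memory 13+3=16, value 27+18=45
Best: 61 rps.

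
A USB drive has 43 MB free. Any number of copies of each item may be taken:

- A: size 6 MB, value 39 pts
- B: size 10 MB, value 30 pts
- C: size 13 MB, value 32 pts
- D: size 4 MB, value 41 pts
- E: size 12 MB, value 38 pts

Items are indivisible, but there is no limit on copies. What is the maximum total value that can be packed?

410 pts

Best value-per-unit is D at 41/4, and filling with it alone uses size 10×4=40. No mix of the others beats 10×41 = 410.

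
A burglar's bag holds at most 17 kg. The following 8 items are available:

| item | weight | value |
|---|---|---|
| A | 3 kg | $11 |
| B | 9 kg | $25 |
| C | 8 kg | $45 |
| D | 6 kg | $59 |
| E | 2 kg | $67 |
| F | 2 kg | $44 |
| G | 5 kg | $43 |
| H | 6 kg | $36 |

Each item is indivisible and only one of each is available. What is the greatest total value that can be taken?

Check high-value combinations within 17 kg:
- D+E+F+G: weight 6+2+2+5=15, value 59+67+44+43=213
- D+E+F+H: weight 6+2+2+6=16, value 59+67+44+36=206
- C+E+F+G: weight 8+2+2+5=17, value 45+67+44+43=199
Best: $213.

$213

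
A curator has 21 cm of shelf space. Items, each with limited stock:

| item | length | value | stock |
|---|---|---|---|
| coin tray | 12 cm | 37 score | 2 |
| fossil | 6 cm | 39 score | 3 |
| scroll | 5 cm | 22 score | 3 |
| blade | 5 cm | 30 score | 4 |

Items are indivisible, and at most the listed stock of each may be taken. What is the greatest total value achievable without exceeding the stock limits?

129 score

Top feasible selections:
- 1×fossil + 3×blade: length 21, value 129
- 1×fossil + 1×scroll + 2×blade: length 21, value 121
- 4×blade: length 20, value 120
- 3×fossil: length 18, value 117
Best: 129 score.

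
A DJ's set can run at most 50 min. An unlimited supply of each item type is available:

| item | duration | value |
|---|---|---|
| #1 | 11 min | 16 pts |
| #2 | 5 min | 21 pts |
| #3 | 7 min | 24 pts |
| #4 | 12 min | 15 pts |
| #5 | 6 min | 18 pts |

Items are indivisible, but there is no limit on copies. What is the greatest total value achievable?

Best value-per-unit is #2 at 21/5, and filling with it alone uses duration 10×5=50. No mix of the others beats 10×21 = 210.

210 pts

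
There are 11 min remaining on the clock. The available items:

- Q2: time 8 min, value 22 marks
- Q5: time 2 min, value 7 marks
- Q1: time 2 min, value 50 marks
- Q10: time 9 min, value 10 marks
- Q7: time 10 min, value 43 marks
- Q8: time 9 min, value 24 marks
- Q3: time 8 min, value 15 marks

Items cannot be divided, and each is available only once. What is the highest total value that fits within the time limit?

Check high-value combinations within 11 min:
- Q1+Q8: time 2+9=11, value 50+24=74
- Q2+Q1: time 8+2=10, value 22+50=72
- Q1+Q3: time 2+8=10, value 50+15=65
Best: 74 marks.

74 marks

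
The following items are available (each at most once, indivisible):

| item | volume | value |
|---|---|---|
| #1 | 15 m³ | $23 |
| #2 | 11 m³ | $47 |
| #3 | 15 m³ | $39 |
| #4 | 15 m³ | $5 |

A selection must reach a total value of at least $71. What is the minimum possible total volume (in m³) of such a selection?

26

Subsets with value ≥ 71, sorted by total volume:
- #2+#3: volume 26, value 86
- #1+#2+#3: volume 41, value 109
Minimum volume: 26 m³.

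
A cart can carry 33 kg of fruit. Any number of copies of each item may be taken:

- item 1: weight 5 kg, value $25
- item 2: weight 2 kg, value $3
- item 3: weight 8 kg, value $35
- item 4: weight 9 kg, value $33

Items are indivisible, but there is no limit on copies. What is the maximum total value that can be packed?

$160

Best value-per-unit is item 1 at 25/5; filling with it alone gives 6×25 = 150.
Optimal mix: 5×item 1 + 1×item 3 → weight 33, value 160.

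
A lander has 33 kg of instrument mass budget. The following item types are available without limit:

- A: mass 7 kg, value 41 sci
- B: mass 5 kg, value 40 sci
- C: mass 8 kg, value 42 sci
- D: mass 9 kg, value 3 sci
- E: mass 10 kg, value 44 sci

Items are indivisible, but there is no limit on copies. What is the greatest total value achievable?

242 sci

Best value-per-unit is B at 40/5; filling with it alone gives 6×40 = 240.
Optimal mix: 5×B + 1×C → mass 33, value 242.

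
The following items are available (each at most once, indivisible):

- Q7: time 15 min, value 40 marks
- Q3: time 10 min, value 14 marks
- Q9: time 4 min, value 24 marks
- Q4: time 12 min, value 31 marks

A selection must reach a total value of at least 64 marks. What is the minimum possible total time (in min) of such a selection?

19

Subsets with value ≥ 64, sorted by total time:
- Q7+Q9: time 19, value 64
- Q3+Q9+Q4: time 26, value 69
- Q7+Q4: time 27, value 71
Minimum time: 19 min.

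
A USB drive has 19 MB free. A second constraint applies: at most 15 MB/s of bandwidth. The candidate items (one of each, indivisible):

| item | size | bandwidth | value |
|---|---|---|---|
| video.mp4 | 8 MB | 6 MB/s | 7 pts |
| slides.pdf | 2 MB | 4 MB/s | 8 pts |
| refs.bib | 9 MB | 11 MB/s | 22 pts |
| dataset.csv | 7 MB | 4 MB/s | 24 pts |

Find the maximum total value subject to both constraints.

46 pts

Feasible sets respecting both limits:
- refs.bib+dataset.csv: size 16, bandwidth 15, value 46
- video.mp4+slides.pdf+dataset.csv: size 17, bandwidth 14, value 39
- slides.pdf+dataset.csv: size 9, bandwidth 8, value 32
- video.mp4+dataset.csv: size 15, bandwidth 10, value 31
Best: 46 pts.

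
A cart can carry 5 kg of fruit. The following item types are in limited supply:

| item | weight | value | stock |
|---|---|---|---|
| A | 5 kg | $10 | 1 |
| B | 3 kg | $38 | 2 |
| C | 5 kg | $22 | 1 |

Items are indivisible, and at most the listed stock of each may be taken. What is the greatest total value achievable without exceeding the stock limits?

$38

Best selections within weight 5 and stock limits:
- 1×B: weight 3, value 38
- 1×C: weight 5, value 22
Best: $38.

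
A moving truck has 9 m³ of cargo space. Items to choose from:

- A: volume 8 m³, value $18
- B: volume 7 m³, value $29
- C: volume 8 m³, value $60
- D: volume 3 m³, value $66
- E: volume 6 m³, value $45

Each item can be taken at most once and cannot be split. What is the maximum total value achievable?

$111

Check high-value combinations within 9 m³:
- D+E: volume 3+6=9, value 66+45=111
- D: volume 3, value 66
- C: volume 8, value 60
Best: $111.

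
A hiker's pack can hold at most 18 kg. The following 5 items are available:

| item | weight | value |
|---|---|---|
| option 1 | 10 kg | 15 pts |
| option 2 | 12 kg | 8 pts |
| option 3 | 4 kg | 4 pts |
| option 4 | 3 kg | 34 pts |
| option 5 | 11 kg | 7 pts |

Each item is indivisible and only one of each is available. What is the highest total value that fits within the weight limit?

53 pts

This is a 0/1 knapsack; check combinations near the capacity.
- option 1+option 3+option 4: weight 10+4+3=17, value 15+4+34=53
- option 1+option 4: weight 10+3=13, value 15+34=49
- option 3+option 4+option 5: weight 4+3+11=18, value 4+34+7=45
- option 2+option 4: weight 12+3=15, value 8+34=42
Best: 53 pts.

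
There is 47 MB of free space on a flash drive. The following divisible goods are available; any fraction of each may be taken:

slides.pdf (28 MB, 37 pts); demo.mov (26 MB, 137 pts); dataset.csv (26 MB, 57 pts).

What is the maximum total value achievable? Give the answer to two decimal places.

183.04

Take in order of value per unit:
- demo.mov (137/26 per unit): all 26 → value 137, running total 137.00
- dataset.csv (57/26 per unit): 21 of 26 → value 21×57/26 = 46.0385, running total 183.04
Total 183.04.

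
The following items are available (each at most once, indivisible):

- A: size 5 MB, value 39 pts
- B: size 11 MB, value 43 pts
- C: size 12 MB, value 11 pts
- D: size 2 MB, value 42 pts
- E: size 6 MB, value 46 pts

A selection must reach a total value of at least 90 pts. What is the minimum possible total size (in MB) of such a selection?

Subsets with value ≥ 90, sorted by total size:
- A+D+E: size 13, value 127
- A+B+D: size 18, value 124
- B+D+E: size 19, value 131
- A+C+D: size 19, value 92
Minimum size: 13 MB.

13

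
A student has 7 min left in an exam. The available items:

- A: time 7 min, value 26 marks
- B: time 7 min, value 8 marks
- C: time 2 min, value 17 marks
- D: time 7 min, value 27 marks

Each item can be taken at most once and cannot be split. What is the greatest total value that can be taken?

27 marks

This is a 0/1 knapsack; check combinations near the capacity.
- D: time 7, value 27
- A: time 7, value 26
- C: time 2, value 17
- B: time 7, value 8
Best: 27 marks.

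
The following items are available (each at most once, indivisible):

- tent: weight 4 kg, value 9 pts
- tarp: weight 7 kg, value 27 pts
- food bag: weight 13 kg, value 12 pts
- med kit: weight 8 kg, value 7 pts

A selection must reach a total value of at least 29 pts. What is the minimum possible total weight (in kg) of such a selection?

11

Subsets with value ≥ 29, sorted by total weight:
- tent+tarp: weight 11, value 36
- tarp+med kit: weight 15, value 34
Minimum weight: 11 kg.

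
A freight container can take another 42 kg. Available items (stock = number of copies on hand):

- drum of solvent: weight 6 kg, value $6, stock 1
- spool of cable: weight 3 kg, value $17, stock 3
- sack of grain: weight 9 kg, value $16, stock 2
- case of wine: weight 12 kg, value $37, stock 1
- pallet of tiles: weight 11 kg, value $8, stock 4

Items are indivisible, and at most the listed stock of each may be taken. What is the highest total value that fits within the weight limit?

$120

Top feasible selections:
- 3×spool of cable + 2×sack of grain + 1×case of wine: weight 39, value 120
- 3×spool of cable + 1×sack of grain + 1×case of wine + 1×pallet of tiles: weight 41, value 112
- 1×drum of solvent + 3×spool of cable + 1×sack of grain + 1×case of wine: weight 36, value 110
Best: $120.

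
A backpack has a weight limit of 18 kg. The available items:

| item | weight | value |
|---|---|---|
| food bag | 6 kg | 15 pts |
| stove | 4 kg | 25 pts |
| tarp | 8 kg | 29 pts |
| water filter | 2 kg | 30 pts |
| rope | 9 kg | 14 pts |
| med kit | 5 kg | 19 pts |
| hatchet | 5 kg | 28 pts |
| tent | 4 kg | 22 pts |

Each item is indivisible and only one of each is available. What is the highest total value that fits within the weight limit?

106 pts

Check high-value combinations within 18 kg:
- stove+tarp+water filter+tent: weight 4+8+2+4=18, value 25+29+30+22=106
- stove+water filter+hatchet+tent: weight 4+2+5+4=15, value 25+30+28+22=105
- stove+water filter+med kit+hatchet: weight 4+2+5+5=16, value 25+30+19+28=102
- water filter+med kit+hatchet+tent: weight 2+5+5+4=16, value 30+19+28+22=99
Best: 106 pts.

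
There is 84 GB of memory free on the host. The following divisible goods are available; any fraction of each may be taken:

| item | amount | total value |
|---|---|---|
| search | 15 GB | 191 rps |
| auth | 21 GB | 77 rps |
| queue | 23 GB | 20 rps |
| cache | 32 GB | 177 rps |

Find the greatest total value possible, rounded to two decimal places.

458.91

Take in order of value per unit:
- search (191/15 per unit): all 15 → value 191, running total 191.00
- cache (177/32 per unit): all 32 → value 177, running total 368.00
- auth (77/21 per unit): all 21 → value 77, running total 445.00
- queue (20/23 per unit): 16 of 23 → value 16×20/23 = 13.9130, running total 458.91
Total 458.91.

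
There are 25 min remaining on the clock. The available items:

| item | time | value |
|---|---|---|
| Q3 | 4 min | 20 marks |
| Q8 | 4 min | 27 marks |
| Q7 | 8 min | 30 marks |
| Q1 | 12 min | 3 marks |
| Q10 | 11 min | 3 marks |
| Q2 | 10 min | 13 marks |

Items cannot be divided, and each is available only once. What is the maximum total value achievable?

77 marks

Check high-value combinations within 25 min:
- Q3+Q8+Q7: time 4+4+8=16, value 20+27+30=77
- Q8+Q7+Q2: time 4+8+10=22, value 27+30+13=70
- Q3+Q7+Q2: time 4+8+10=22, value 20+30+13=63
- Q3+Q8+Q2: time 4+4+10=18, value 20+27+13=60
- Q8+Q7+Q10: time 4+8+11=23, value 27+30+3=60
Best: 77 marks.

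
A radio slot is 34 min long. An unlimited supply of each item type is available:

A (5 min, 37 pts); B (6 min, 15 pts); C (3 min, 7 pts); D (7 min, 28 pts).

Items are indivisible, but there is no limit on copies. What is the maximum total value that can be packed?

229 pts

Best value-per-unit is A at 37/5; filling with it alone gives 6×37 = 222.
Optimal mix: 6×A + 1×C → duration 33, value 229.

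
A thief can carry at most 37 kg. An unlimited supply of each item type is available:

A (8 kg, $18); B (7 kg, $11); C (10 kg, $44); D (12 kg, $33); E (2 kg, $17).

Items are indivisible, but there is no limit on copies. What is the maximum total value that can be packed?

$306

Best value-per-unit is E at 17/2, and filling with it alone uses weight 18×2=36. No mix of the others beats 18×17 = 306.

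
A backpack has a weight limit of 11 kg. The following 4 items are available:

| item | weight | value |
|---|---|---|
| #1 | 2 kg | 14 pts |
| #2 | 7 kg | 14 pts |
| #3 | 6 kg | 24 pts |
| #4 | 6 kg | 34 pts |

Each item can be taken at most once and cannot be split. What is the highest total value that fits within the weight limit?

48 pts

Check high-value combinations within 11 kg:
- #1+#4: weight 2+6=8, value 14+34=48
- #1+#3: weight 2+6=8, value 14+24=38
- #4: weight 6, value 34
Best: 48 pts.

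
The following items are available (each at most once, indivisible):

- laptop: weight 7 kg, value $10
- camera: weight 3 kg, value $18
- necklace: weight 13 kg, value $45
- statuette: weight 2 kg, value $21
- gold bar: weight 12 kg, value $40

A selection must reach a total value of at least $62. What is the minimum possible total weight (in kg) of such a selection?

Subsets with value ≥ 62, sorted by total weight:
- necklace+statuette: weight 15, value 66
- camera+necklace: weight 16, value 63
Minimum weight: 15 kg.

15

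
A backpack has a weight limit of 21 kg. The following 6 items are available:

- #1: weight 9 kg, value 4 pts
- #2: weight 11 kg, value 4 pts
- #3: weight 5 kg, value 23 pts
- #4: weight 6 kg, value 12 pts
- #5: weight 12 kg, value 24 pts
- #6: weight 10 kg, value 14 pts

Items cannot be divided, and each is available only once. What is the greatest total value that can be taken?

Check high-value combinations within 21 kg:
- #3+#4+#6: weight 5+6+10=21, value 23+12+14=49
- #3+#5: weight 5+12=17, value 23+24=47
- #1+#3+#4: weight 9+5+6=20, value 4+23+12=39
- #3+#6: weight 5+10=15, value 23+14=37
Best: 49 pts.

49 pts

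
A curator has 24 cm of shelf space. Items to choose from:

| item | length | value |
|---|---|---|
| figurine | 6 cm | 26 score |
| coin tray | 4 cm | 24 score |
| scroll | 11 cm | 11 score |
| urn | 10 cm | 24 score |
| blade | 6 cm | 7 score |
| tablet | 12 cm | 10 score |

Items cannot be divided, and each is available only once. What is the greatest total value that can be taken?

Check high-value combinations within 24 cm:
- figurine+coin tray+urn: length 6+4+10=20, value 26+24+24=74
- figurine+coin tray+scroll: length 6+4+11=21, value 26+24+11=61
- figurine+coin tray+tablet: length 6+4+12=22, value 26+24+10=60
- figurine+coin tray+blade: length 6+4+6=16, value 26+24+7=57
- figurine+urn+blade: length 6+10+6=22, value 26+24+7=57
Best: 74 score.

74 score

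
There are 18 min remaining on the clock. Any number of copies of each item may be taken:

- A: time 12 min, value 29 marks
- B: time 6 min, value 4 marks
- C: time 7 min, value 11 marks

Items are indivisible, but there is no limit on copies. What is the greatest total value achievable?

Best value-per-unit is A at 29/12; filling with it alone gives 1×29 = 29.
Optimal mix: 1×A + 1×B → time 18, value 33.

33 marks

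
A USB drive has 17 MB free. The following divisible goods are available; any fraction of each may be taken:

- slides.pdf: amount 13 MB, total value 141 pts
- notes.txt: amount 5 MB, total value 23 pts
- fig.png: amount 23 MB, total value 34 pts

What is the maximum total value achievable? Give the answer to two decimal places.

Take in order of value per unit:
- slides.pdf (141/13 per unit): all 13 → value 141, running total 141.00
- notes.txt (23/5 per unit): 4 of 5 → value 4×23/5 = 18.4000, running total 159.40
Total 159.40.

159.40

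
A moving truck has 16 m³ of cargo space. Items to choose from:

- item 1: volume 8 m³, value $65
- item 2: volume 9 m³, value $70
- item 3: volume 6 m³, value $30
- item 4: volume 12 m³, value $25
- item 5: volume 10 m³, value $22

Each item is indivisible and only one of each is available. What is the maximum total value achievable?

$100

This is a 0/1 knapsack; check combinations near the capacity.
- item 2+item 3: volume 9+6=15, value 70+30=100
- item 1+item 3: volume 8+6=14, value 65+30=95
- item 2: volume 9, value 70
- item 1: volume 8, value 65
- item 3+item 5: volume 6+10=16, value 30+22=52
Best: $100.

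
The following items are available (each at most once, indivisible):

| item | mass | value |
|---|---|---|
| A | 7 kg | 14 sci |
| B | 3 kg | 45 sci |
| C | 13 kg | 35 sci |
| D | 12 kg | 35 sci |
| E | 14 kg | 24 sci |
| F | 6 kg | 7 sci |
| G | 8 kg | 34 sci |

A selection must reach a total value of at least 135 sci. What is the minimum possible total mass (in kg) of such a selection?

Subsets with value ≥ 135, sorted by total mass:
- B+C+D+G: mass 36, value 149
- A+B+D+F+G: mass 36, value 135
- B+D+E+G: mass 37, value 138
Minimum mass: 36 kg.

36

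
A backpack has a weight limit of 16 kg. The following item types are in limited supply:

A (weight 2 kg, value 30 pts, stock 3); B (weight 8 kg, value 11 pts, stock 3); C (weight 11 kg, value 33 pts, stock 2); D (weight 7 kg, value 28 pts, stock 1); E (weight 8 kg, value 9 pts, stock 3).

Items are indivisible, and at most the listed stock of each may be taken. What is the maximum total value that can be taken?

118 pts

Best selections within weight 16 and stock limits:
- 3×A + 1×D: weight 13, value 118
- 3×A + 1×B: weight 14, value 101
- 3×A + 1×E: weight 14, value 99
Best: 118 pts.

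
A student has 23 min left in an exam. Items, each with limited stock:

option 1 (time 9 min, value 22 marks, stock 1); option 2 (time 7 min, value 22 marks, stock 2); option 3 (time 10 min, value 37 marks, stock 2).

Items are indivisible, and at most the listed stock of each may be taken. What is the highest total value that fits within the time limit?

Top feasible selections:
- 2×option 3: time 20, value 74
- 1×option 1 + 2×option 2: time 23, value 66
- 1×option 2 + 1×option 3: time 17, value 59
Best: 74 marks.

74 marks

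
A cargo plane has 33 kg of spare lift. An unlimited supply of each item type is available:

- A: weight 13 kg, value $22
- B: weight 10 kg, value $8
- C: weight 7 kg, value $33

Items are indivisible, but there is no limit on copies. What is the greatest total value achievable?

$132

Best value-per-unit is C at 33/7, and filling with it alone uses weight 4×7=28. No mix of the others beats 4×33 = 132.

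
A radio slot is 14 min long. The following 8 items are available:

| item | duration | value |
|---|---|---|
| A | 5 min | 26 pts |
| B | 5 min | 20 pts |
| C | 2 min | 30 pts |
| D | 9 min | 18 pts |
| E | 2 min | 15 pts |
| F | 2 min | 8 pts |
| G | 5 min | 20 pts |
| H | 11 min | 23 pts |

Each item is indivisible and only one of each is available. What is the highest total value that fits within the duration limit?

91 pts

Check high-value combinations within 14 min:
- A+B+C+E: duration 5+5+2+2=14, value 26+20+30+15=91
- A+C+E+G: duration 5+2+2+5=14, value 26+30+15+20=91
- B+C+E+G: duration 5+2+2+5=14, value 20+30+15+20=85
- A+B+C+F: duration 5+5+2+2=14, value 26+20+30+8=84
- A+C+F+G: duration 5+2+2+5=14, value 26+30+8+20=84
Best: 91 pts.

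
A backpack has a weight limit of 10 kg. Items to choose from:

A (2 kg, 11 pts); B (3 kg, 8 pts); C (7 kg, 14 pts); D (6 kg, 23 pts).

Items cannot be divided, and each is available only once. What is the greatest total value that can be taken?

34 pts

Check high-value combinations within 10 kg:
- A+D: weight 2+6=8, value 11+23=34
- B+D: weight 3+6=9, value 8+23=31
- A+C: weight 2+7=9, value 11+14=25
- D: weight 6, value 23
Best: 34 pts.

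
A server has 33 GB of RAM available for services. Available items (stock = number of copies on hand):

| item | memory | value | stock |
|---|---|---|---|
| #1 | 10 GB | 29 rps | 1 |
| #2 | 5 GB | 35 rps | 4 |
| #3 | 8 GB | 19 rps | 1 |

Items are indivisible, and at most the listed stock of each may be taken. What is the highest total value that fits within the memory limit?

169 rps

Top feasible selections:
- 1×#1 + 4×#2: memory 30, value 169
- 4×#2 + 1×#3: memory 28, value 159
Best: 169 rps.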